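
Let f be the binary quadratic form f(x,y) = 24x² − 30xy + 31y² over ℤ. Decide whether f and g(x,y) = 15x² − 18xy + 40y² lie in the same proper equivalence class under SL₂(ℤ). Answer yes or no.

D₁ = -2076, D₂ = -2076
f: translate: b→18 (≡-30 mod 48), so (24,-30,31)→(24,18,25)
f: reduced (well bottom): (24,18,25) with a≤c, −a<b≤a
g: translate: b→12 (≡-18 mod 30), so (15,-18,40)→(15,12,37)
g: reduced (well bottom): (15,12,37) with a≤c, −a<b≤a
reduced forms (24, 18, 25) vs (15, 12, 37) ⇒ inequivalent

no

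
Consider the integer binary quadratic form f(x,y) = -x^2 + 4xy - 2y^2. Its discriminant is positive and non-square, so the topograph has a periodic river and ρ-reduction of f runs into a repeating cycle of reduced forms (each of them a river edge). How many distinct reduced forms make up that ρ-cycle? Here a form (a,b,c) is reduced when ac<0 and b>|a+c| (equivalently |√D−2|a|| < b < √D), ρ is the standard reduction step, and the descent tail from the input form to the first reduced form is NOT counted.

D = 8, ⌊√D⌋ = 2
descent: ρ → (-2,0,1)
descent: ρ → (1,2,-1)  [lands on river]
river: ρ → (-1,2,1)
ρ-cycle length = 2 (tail of 2 descent steps not counted)

2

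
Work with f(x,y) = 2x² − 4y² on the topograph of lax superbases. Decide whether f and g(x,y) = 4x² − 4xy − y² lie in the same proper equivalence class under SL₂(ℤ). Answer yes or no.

D₁ = 32, D₂ = 32
river cycle of f (length 2): (2, 4, -2), (-2, 4, 2)
river cycle of g (length 2): (-1, 4, 4), (4, 4, -1)
cycles differ ⇒ inequivalent

no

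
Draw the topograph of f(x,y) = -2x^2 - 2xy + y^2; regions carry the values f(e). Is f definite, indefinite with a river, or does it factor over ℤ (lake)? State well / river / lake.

D = b²−4ac = (-2)² − 4·(-2)·1 = 12
D > 0 non-square ⇒ indefinite ⇒ periodic river

river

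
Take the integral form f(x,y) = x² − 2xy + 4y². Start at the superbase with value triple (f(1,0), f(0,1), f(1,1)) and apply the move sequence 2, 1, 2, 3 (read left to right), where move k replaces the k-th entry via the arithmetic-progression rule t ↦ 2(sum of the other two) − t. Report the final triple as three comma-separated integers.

start (1,4,3) = (f(1,0),f(0,1),f(1,1))
replace slot 2: 2·(1+3) − 4 = 4 → (1,4,3)
replace slot 1: 2·(4+3) − 1 = 13 → (13,4,3)
replace slot 2: 2·(13+3) − 4 = 28 → (13,28,3)
replace slot 3: 2·(13+28) − 3 = 79 → (13,28,79)

13,28,79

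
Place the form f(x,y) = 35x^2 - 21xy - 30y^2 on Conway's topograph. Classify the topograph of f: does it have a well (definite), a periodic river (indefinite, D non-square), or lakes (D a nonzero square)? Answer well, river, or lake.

D = b²−4ac = (-21)² − 4·35·(-30) = 4641
D > 0 non-square ⇒ indefinite ⇒ periodic river

river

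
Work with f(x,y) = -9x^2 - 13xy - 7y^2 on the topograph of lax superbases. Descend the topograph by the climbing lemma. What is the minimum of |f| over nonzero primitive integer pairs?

translate: b→-5 (≡13 mod 18), so (9,13,7)→(9,-5,3)
flip: (9,-5,3)→(3,5,9)
translate: b→-1 (≡5 mod 6), so (3,5,9)→(3,-1,7)
reduced (well bottom): (3,-1,7) with a≤c, −a<b≤a
well minimum |f| = |-3| = 3 (negative-definite)

3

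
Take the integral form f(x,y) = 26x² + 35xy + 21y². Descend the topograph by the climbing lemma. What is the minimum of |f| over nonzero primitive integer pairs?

translate: b→-17 (≡35 mod 52), so (26,35,21)→(26,-17,12)
flip: (26,-17,12)→(12,17,26)
translate: b→-7 (≡17 mod 24), so (12,17,26)→(12,-7,21)
reduced (well bottom): (12,-7,21) with a≤c, −a<b≤a
well minimum = a = 12

12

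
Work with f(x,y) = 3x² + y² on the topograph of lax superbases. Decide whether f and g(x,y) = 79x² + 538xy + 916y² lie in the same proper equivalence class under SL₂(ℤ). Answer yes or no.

D₁ = -12, D₂ = -12
f: flip: (3,0,1)→(1,0,3)
f: reduced (well bottom): (1,0,3) with a≤c, −a<b≤a
g: translate: b→64 (≡538 mod 158), so (79,538,916)→(79,64,13)
g: flip: (79,64,13)→(13,-64,79)
g: translate: b→-12 (≡-64 mod 26), so (13,-64,79)→(13,-12,3)
g: flip: (13,-12,3)→(3,12,13)
g: translate: b→0 (≡12 mod 6), so (3,12,13)→(3,0,1)
g: flip: (3,0,1)→(1,0,3)
g: reduced (well bottom): (1,0,3) with a≤c, −a<b≤a
reduced forms (1, 0, 3) vs (1, 0, 3) ⇒ equivalent

yes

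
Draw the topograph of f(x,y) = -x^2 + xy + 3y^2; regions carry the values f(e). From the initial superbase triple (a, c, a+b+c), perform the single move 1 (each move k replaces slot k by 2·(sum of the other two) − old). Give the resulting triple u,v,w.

start (-1,3,3) = (f(1,0),f(0,1),f(1,1))
replace slot 1: 2·(3+3) − (-1) = 13 → (13,3,3)

13,3,3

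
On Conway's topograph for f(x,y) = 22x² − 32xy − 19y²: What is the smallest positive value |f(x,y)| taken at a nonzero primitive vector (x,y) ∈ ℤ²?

descent: ρ → (-19,32,22)  [lands on river]
river: ρ → (22,12,-29)
river: ρ → (-29,46,5)
river: ρ → (5,44,-38)
river: ρ → (-38,32,11)
river: ρ → (11,34,-35)
river: ρ → (-35,36,10)
river: ρ → (10,44,-19)
closes: descent 1, river 8
min |a| on river = 5

5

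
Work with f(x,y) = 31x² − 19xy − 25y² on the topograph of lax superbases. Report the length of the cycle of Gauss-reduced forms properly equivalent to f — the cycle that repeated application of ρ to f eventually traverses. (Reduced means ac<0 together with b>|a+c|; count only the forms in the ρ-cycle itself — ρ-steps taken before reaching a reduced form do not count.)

D = 3461, ⌊√D⌋ = 58
descent: ρ → (-25,19,31)  [lands on river]
river: ρ → (31,43,-13)
river: ρ → (-13,35,43)
river: ρ → (43,51,-5)
river: ρ → (-5,49,53)
river: ρ → (53,57,-1)
river: ρ → (-1,57,53)
river: ρ → (53,49,-5)
river: ρ → (-5,51,43)
river: ρ → (43,35,-13)
river: ρ → (-13,43,31)
river: ρ → (31,19,-25)
river: ρ → (-25,31,25)
river: ρ → (25,19,-31)
river: ρ → (-31,43,13)
river: ρ → (13,35,-43)
river: ρ → (-43,51,5)
river: ρ → (5,49,-53)
river: ρ → (-53,57,1)
river: ρ → (1,57,-53)
river: ρ → (-53,49,5)
river: ρ → (5,51,-43)
river: ρ → (-43,35,13)
river: ρ → (13,43,-31)
river: ρ → (-31,19,25)
river: ρ → (25,31,-25)
ρ-cycle length = 26 (tail of 1 descent step not counted)

26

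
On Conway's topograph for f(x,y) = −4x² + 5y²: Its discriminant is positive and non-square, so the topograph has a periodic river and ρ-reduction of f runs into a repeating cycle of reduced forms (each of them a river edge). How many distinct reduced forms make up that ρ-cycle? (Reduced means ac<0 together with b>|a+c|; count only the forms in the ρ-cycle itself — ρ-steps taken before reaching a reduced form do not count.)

D = 80, ⌊√D⌋ = 8
descent: ρ → (5,0,-4)
descent: ρ → (-4,8,1)  [lands on river]
river: ρ → (1,8,-4)
ρ-cycle length = 2 (tail of 2 descent steps not counted)

2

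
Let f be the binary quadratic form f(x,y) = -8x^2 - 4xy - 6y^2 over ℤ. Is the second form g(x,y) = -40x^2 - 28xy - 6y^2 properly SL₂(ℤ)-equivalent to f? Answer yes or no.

D₁ = -176, D₂ = -176
f is negative-definite; reduce −f:
−f: flip: (8,4,6)→(6,-4,8)
−f: reduced (well bottom): (6,-4,8) with a≤c, −a<b≤a
flip sign back: reduced form of f is (-6,4,-8)
g is negative-definite; reduce −g:
−g: flip: (40,28,6)→(6,-28,40)
−g: translate: b→-4 (≡-28 mod 12), so (6,-28,40)→(6,-4,8)
−g: reduced (well bottom): (6,-4,8) with a≤c, −a<b≤a
flip sign back: reduced form of g is (-6,4,-8)
reduced forms (-6, 4, -8) vs (-6, 4, -8) ⇒ equivalent

yes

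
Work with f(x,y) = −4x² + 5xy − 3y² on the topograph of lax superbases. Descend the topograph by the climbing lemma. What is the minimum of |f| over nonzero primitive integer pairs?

translate: b→3 (≡-5 mod 8), so (4,-5,3)→(4,3,2)
flip: (4,3,2)→(2,-3,4)
translate: b→1 (≡-3 mod 4), so (2,-3,4)→(2,1,3)
reduced (well bottom): (2,1,3) with a≤c, −a<b≤a
well minimum |f| = |-2| = 2 (negative-definite)

2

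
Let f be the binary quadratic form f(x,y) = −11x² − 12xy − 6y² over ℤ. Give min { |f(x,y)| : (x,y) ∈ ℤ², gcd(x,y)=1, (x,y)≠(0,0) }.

translate: b→-10 (≡12 mod 22), so (11,12,6)→(11,-10,5)
flip: (11,-10,5)→(5,10,11)
translate: b→0 (≡10 mod 10), so (5,10,11)→(5,0,6)
reduced (well bottom): (5,0,6) with a≤c, −a<b≤a
well minimum |f| = |-5| = 5 (negative-definite)

5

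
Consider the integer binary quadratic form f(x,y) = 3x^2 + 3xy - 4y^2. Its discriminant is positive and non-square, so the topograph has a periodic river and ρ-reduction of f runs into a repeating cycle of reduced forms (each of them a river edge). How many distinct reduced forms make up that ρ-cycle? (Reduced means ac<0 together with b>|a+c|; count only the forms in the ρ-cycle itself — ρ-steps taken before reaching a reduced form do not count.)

D = 57, ⌊√D⌋ = 7
river: ρ → (-4,5,2)
river: ρ → (2,7,-1)
river: ρ → (-1,7,2)
river: ρ → (2,5,-4)
river: ρ → (-4,3,3)
river: ρ → (3,3,-4)
ρ-cycle length = 6 (tail of 0 descent steps not counted)

6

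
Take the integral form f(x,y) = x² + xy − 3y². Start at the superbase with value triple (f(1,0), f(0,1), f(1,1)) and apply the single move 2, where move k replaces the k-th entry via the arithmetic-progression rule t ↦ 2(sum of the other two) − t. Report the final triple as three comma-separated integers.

start (1,-3,-1) = (f(1,0),f(0,1),f(1,1))
replace slot 2: 2·(1+(-1)) − (-3) = 3 → (1,3,-1)

1,3,-1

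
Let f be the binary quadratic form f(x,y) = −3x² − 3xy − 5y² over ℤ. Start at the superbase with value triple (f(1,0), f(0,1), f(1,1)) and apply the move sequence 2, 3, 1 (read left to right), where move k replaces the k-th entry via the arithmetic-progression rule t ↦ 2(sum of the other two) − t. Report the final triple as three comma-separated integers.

start (-3,-5,-11) = (f(1,0),f(0,1),f(1,1))
replace slot 2: 2·((-3)+(-11)) − (-5) = -23 → (-3,-23,-11)
replace slot 3: 2·((-3)+(-23)) − (-11) = -41 → (-3,-23,-41)
replace slot 1: 2·((-23)+(-41)) − (-3) = -125 → (-125,-23,-41)

-125,-23,-41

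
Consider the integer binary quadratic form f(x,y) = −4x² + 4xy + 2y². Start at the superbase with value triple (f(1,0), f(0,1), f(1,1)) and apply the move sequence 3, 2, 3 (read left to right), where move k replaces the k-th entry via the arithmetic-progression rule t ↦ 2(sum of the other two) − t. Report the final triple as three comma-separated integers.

start (-4,2,2) = (f(1,0),f(0,1),f(1,1))
replace slot 3: 2·((-4)+2) − 2 = -6 → (-4,2,-6)
replace slot 2: 2·((-4)+(-6)) − 2 = -22 → (-4,-22,-6)
replace slot 3: 2·((-4)+(-22)) − (-6) = -46 → (-4,-22,-46)

-4,-22,-46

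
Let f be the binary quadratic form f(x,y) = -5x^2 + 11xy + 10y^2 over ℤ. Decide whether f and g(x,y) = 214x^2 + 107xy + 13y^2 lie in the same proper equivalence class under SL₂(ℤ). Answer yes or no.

D₁ = 321, D₂ = 321
river cycle of f (length 6): (10, 9, -6), (-6, 15, 4), (4, 17, -2), (-2, 15, 12), (12, 9, -5), (-5, 11, 10)
river cycle of g (length 6): (-6, 15, 4), (4, 17, -2), (-2, 15, 12), (12, 9, -5), (-5, 11, 10), (10, 9, -6)
cycles coincide ⇒ equivalent

yes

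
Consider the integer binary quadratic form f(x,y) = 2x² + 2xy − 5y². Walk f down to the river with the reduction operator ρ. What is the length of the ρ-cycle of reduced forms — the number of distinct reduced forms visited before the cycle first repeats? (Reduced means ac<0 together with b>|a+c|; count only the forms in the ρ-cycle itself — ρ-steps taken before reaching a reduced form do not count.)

D = 44, ⌊√D⌋ = 6
descent: ρ → (-5,-2,2)
descent: ρ → (2,6,-1)  [lands on river]
river: ρ → (-1,6,2)
ρ-cycle length = 2 (tail of 2 descent steps not counted)

2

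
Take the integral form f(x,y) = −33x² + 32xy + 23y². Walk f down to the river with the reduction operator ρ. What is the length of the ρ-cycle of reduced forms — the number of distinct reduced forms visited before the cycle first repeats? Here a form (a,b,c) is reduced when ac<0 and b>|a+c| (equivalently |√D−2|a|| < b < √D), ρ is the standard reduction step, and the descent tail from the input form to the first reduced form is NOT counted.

D = 4060, ⌊√D⌋ = 63
river: ρ → (23,60,-5)
river: ρ → (-5,60,23)
river: ρ → (23,32,-33)
river: ρ → (-33,34,22)
river: ρ → (22,54,-13)
river: ρ → (-13,50,30)
river: ρ → (30,10,-33)
river: ρ → (-33,56,7)
river: ρ → (7,56,-33)
river: ρ → (-33,10,30)
river: ρ → (30,50,-13)
river: ρ → (-13,54,22)
river: ρ → (22,34,-33)
river: ρ → (-33,32,23)
ρ-cycle length = 14 (tail of 0 descent steps not counted)

14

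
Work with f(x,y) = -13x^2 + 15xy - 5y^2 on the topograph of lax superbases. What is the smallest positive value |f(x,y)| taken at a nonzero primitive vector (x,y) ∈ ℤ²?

translate: b→11 (≡-15 mod 26), so (13,-15,5)→(13,11,3)
flip: (13,11,3)→(3,-11,13)
translate: b→1 (≡-11 mod 6), so (3,-11,13)→(3,1,3)
reduced (well bottom): (3,1,3) with a≤c, −a<b≤a
well minimum |f| = |-3| = 3 (negative-definite)

3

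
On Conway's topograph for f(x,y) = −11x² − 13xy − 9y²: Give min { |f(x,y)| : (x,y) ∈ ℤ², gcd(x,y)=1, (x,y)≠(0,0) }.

translate: b→-9 (≡13 mod 22), so (11,13,9)→(11,-9,7)
flip: (11,-9,7)→(7,9,11)
translate: b→-5 (≡9 mod 14), so (7,9,11)→(7,-5,9)
reduced (well bottom): (7,-5,9) with a≤c, −a<b≤a
well minimum |f| = |-7| = 7 (negative-definite)

7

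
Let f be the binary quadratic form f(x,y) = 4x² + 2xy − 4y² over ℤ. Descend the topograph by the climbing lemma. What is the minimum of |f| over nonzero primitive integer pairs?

river: ρ → (-4,6,2)
river: ρ → (2,6,-4)
river: ρ → (-4,2,4)
river: ρ → (4,6,-2)
river: ρ → (-2,6,4)
river: ρ → (4,2,-4)
closes: descent 0, river 6
min |a| on river = 2

2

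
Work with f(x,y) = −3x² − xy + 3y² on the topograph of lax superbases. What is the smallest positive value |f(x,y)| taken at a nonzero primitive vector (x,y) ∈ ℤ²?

descent: ρ → (3,1,-3)  [lands on river]
river: ρ → (-3,5,1)
river: ρ → (1,5,-3)
river: ρ → (-3,1,3)
river: ρ → (3,5,-1)
river: ρ → (-1,5,3)
closes: descent 1, river 6
min |a| on river = 1

1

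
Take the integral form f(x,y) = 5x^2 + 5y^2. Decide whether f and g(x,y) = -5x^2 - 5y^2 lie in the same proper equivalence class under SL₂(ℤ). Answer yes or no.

D₁ = -100, D₂ = -100
f: reduced (well bottom): (5,0,5) with a≤c, −a<b≤a
g is negative-definite; reduce −g:
−g: reduced (well bottom): (5,0,5) with a≤c, −a<b≤a
flip sign back: reduced form of g is (-5,0,-5)
reduced forms (5, 0, 5) vs (-5, 0, -5) ⇒ inequivalent

no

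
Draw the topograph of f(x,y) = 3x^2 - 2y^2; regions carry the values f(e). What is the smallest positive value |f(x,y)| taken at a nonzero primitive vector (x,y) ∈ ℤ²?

descent: ρ → (-2,4,1)  [lands on river]
river: ρ → (1,4,-2)
closes: descent 1, river 2
min |a| on river = 1

1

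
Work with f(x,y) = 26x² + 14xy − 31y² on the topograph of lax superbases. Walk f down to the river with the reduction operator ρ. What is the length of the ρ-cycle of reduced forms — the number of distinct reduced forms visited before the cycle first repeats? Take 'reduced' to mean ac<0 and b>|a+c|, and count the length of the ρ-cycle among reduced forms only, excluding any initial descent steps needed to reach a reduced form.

D = 3420, ⌊√D⌋ = 58
river: ρ → (-31,48,9)
river: ρ → (9,42,-46)
river: ρ → (-46,50,5)
river: ρ → (5,50,-46)
river: ρ → (-46,42,9)
river: ρ → (9,48,-31)
river: ρ → (-31,14,26)
river: ρ → (26,38,-19)
river: ρ → (-19,38,26)
river: ρ → (26,14,-31)
ρ-cycle length = 10 (tail of 0 descent steps not counted)

10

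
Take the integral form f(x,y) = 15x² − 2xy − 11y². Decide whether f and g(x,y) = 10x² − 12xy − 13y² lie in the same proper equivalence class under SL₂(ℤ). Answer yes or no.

D₁ = 664, D₂ = 664
river cycle of f (length 22): (-11, 24, 2), (2, 24, -11), (-11, 20, 6), (6, 16, -17), (-17, 18, 5), (5, 22, -9), (-9, 14, 13), (13, 12, -10), (-10, 8, 15), (15, 22, -3), … (12 more)
river cycle of g (length 22): (-13, 12, 10), (10, 8, -15), (-15, 22, 3), (3, 20, -22), (-22, 24, 1), (1, 24, -22), (-22, 20, 3), (3, 22, -15), (-15, 8, 10), (10, 12, -13), … (12 more)
cycles differ ⇒ inequivalent

no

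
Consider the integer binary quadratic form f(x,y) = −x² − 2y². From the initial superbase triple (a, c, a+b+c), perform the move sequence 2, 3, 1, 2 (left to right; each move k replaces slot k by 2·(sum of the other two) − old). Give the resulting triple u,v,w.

start (-1,-2,-3) = (f(1,0),f(0,1),f(1,1))
replace slot 2: 2·((-1)+(-3)) − (-2) = -6 → (-1,-6,-3)
replace slot 3: 2·((-1)+(-6)) − (-3) = -11 → (-1,-6,-11)
replace slot 1: 2·((-6)+(-11)) − (-1) = -33 → (-33,-6,-11)
replace slot 2: 2·((-33)+(-11)) − (-6) = -82 → (-33,-82,-11)

-33,-82,-11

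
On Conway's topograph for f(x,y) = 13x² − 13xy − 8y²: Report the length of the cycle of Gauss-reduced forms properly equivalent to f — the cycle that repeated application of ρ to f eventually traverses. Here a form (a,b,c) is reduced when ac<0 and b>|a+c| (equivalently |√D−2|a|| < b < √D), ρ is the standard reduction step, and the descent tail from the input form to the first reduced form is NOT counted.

D = 585, ⌊√D⌋ = 24
descent: ρ → (-8,13,13)  [lands on river]
river: ρ → (13,13,-8)
river: ρ → (-8,19,7)
river: ρ → (7,23,-2)
river: ρ → (-2,21,18)
river: ρ → (18,15,-5)
river: ρ → (-5,15,18)
river: ρ → (18,21,-2)
river: ρ → (-2,23,7)
river: ρ → (7,19,-8)
ρ-cycle length = 10 (tail of 1 descent step not counted)

10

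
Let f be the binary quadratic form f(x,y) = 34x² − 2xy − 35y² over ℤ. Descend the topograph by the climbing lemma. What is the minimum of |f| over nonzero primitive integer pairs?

descent: ρ → (-35,2,34)  [lands on river]
river: ρ → (34,66,-3)
river: ρ → (-3,66,34)
river: ρ → (34,2,-35)
river: ρ → (-35,68,1)
river: ρ → (1,68,-35)
closes: descent 1, river 6
min |a| on river = 1

1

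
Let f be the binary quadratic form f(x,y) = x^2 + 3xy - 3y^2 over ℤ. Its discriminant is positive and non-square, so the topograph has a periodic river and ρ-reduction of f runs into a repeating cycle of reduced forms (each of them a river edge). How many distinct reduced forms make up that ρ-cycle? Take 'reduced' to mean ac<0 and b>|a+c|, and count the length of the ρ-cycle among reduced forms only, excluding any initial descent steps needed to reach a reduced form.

D = 21, ⌊√D⌋ = 4
river: ρ → (-3,3,1)
river: ρ → (1,3,-3)
ρ-cycle length = 2 (tail of 0 descent steps not counted)

2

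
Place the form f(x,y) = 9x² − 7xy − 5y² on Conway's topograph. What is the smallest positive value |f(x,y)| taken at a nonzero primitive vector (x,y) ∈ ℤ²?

descent: ρ → (-5,7,9)  [lands on river]
river: ρ → (9,11,-3)
river: ρ → (-3,13,5)
river: ρ → (5,7,-9)
river: ρ → (-9,11,3)
river: ρ → (3,13,-5)
closes: descent 1, river 6
min |a| on river = 3

3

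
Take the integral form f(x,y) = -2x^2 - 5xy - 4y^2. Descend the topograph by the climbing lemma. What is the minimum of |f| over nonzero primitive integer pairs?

translate: b→1 (≡5 mod 4), so (2,5,4)→(2,1,1)
flip: (2,1,1)→(1,-1,2)
translate: b→1 (≡-1 mod 2), so (1,-1,2)→(1,1,2)
reduced (well bottom): (1,1,2) with a≤c, −a<b≤a
well minimum |f| = |-1| = 1 (negative-definite)

1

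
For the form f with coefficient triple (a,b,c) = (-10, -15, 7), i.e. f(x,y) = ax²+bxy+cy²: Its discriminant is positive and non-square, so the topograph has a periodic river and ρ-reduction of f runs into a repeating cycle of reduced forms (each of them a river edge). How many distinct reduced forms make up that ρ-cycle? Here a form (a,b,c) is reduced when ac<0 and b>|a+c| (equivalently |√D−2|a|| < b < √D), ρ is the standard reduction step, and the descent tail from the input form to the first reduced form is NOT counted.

D = 505, ⌊√D⌋ = 22
descent: ρ → (7,15,-10)  [lands on river]
river: ρ → (-10,5,12)
river: ρ → (12,19,-3)
river: ρ → (-3,17,18)
river: ρ → (18,19,-2)
river: ρ → (-2,21,8)
river: ρ → (8,11,-12)
river: ρ → (-12,13,7)
ρ-cycle length = 8 (tail of 1 descent step not counted)

8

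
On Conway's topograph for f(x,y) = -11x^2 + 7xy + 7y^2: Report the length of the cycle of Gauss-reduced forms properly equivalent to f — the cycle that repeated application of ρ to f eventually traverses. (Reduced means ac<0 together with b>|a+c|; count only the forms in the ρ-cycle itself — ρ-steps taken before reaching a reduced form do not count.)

D = 357, ⌊√D⌋ = 18
river: ρ → (7,7,-11)
river: ρ → (-11,15,3)
river: ρ → (3,15,-11)
river: ρ → (-11,7,7)
ρ-cycle length = 4 (tail of 0 descent steps not counted)

4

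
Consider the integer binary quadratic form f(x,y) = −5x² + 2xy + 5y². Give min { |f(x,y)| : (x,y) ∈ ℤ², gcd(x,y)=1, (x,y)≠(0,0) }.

river: ρ → (5,8,-2)
river: ρ → (-2,8,5)
river: ρ → (5,2,-5)
river: ρ → (-5,8,2)
river: ρ → (2,8,-5)
river: ρ → (-5,2,5)
closes: descent 0, river 6
min |a| on river = 2

2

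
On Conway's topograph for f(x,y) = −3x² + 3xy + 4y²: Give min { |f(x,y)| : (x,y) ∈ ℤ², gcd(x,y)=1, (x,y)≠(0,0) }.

river: ρ → (4,5,-2)
river: ρ → (-2,7,1)
river: ρ → (1,7,-2)
river: ρ → (-2,5,4)
river: ρ → (4,3,-3)
river: ρ → (-3,3,4)
closes: descent 0, river 6
min |a| on river = 1

1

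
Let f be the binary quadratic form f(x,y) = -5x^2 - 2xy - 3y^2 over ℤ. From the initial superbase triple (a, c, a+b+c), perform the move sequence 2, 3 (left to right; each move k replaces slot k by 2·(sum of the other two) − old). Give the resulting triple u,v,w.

start (-5,-3,-10) = (f(1,0),f(0,1),f(1,1))
replace slot 2: 2·((-5)+(-10)) − (-3) = -27 → (-5,-27,-10)
replace slot 3: 2·((-5)+(-27)) − (-10) = -54 → (-5,-27,-54)

-5,-27,-54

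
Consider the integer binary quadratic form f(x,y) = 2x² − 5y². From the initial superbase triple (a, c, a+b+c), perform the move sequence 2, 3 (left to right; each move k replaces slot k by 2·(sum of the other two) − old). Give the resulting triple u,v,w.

start (2,-5,-3) = (f(1,0),f(0,1),f(1,1))
replace slot 2: 2·(2+(-3)) − (-5) = 3 → (2,3,-3)
replace slot 3: 2·(2+3) − (-3) = 13 → (2,3,13)

2,3,13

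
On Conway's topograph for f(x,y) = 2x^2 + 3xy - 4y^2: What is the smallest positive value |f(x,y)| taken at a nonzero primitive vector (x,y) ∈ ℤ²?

river: ρ → (-4,5,1)
river: ρ → (1,5,-4)
river: ρ → (-4,3,2)
river: ρ → (2,5,-2)
river: ρ → (-2,3,4)
river: ρ → (4,5,-1)
river: ρ → (-1,5,4)
river: ρ → (4,3,-2)
river: ρ → (-2,5,2)
river: ρ → (2,3,-4)
closes: descent 0, river 10
min |a| on river = 1

1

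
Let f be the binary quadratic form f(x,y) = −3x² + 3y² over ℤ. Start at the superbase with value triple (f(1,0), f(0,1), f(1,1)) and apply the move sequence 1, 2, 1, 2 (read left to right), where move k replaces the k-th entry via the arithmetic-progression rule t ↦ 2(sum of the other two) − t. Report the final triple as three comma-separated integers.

start (-3,3,0) = (f(1,0),f(0,1),f(1,1))
replace slot 1: 2·(3+0) − (-3) = 9 → (9,3,0)
replace slot 2: 2·(9+0) − 3 = 15 → (9,15,0)
replace slot 1: 2·(15+0) − 9 = 21 → (21,15,0)
replace slot 2: 2·(21+0) − 15 = 27 → (21,27,0)

21,27,0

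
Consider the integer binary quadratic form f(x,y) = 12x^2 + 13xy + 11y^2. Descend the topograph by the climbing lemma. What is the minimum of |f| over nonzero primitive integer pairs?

translate: b→-11 (≡13 mod 24), so (12,13,11)→(12,-11,10)
flip: (12,-11,10)→(10,11,12)
translate: b→-9 (≡11 mod 20), so (10,11,12)→(10,-9,11)
reduced (well bottom): (10,-9,11) with a≤c, −a<b≤a
well minimum = a = 10

10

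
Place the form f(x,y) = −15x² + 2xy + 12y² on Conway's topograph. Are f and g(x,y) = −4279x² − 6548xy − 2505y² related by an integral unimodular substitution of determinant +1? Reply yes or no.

D₁ = 724, D₂ = 724
river cycle of f (length 42): (12, 22, -5), (-5, 18, 20), (20, 22, -3), (-3, 26, 4), (4, 22, -15), (-15, 8, 11), (11, 14, -12), (-12, 10, 13), (13, 16, -9), (-9, 20, 9), … (32 more)
river cycle of g (length 42): (12, 22, -5), (-5, 18, 20), (20, 22, -3), (-3, 26, 4), (4, 22, -15), (-15, 8, 11), (11, 14, -12), (-12, 10, 13), (13, 16, -9), (-9, 20, 9), … (32 more)
cycles coincide ⇒ equivalent

yes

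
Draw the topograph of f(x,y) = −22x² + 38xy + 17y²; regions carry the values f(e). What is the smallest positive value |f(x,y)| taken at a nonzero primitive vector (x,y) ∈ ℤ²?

river: ρ → (17,30,-30)
river: ρ → (-30,30,17)
river: ρ → (17,38,-22)
river: ρ → (-22,50,5)
river: ρ → (5,50,-22)
river: ρ → (-22,38,17)
closes: descent 0, river 6
min |a| on river = 5

5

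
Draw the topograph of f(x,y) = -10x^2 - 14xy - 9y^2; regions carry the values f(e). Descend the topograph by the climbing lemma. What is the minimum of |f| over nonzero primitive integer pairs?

translate: b→-6 (≡14 mod 20), so (10,14,9)→(10,-6,5)
flip: (10,-6,5)→(5,6,10)
translate: b→-4 (≡6 mod 10), so (5,6,10)→(5,-4,9)
reduced (well bottom): (5,-4,9) with a≤c, −a<b≤a
well minimum |f| = |-5| = 5 (negative-definite)

5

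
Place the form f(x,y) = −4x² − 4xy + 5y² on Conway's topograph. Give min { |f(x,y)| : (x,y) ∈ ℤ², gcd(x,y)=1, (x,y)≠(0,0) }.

descent: ρ → (5,4,-4)  [lands on river]
river: ρ → (-4,4,5)
river: ρ → (5,6,-3)
river: ρ → (-3,6,5)
closes: descent 1, river 4
min |a| on river = 3

3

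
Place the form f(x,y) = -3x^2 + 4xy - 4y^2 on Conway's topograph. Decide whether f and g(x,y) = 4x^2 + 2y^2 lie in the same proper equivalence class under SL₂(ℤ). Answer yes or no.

D₁ = -32, D₂ = -32
f is negative-definite; reduce −f:
−f: translate: b→2 (≡-4 mod 6), so (3,-4,4)→(3,2,3)
−f: reduced (well bottom): (3,2,3) with a≤c, −a<b≤a
flip sign back: reduced form of f is (-3,-2,-3)
g: flip: (4,0,2)→(2,0,4)
g: reduced (well bottom): (2,0,4) with a≤c, −a<b≤a
reduced forms (-3, -2, -3) vs (2, 0, 4) ⇒ inequivalent

no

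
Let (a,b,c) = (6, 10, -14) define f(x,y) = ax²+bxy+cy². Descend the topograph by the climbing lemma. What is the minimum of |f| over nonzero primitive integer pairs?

river: ρ → (-14,18,2)
river: ρ → (2,18,-14)
river: ρ → (-14,10,6)
river: ρ → (6,14,-10)
river: ρ → (-10,6,10)
river: ρ → (10,14,-6)
river: ρ → (-6,10,14)
river: ρ → (14,18,-2)
river: ρ → (-2,18,14)
river: ρ → (14,10,-6)
river: ρ → (-6,14,10)
river: ρ → (10,6,-10)
river: ρ → (-10,14,6)
river: ρ → (6,10,-14)
closes: descent 0, river 14
min |a| on river = 2

2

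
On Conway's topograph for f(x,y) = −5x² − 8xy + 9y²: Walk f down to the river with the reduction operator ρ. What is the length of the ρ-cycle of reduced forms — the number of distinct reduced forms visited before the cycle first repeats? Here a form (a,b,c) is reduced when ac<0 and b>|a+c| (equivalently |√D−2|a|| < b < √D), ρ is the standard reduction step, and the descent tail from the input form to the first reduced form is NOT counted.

D = 244, ⌊√D⌋ = 15
descent: ρ → (9,8,-5)  [lands on river]
river: ρ → (-5,12,5)
river: ρ → (5,8,-9)
river: ρ → (-9,10,4)
river: ρ → (4,14,-3)
river: ρ → (-3,10,12)
river: ρ → (12,14,-1)
river: ρ → (-1,14,12)
river: ρ → (12,10,-3)
river: ρ → (-3,14,4)
river: ρ → (4,10,-9)
river: ρ → (-9,8,5)
river: ρ → (5,12,-5)
river: ρ → (-5,8,9)
river: ρ → (9,10,-4)
river: ρ → (-4,14,3)
river: ρ → (3,10,-12)
river: ρ → (-12,14,1)
river: ρ → (1,14,-12)
river: ρ → (-12,10,3)
river: ρ → (3,14,-4)
river: ρ → (-4,10,9)
ρ-cycle length = 22 (tail of 1 descent step not counted)

22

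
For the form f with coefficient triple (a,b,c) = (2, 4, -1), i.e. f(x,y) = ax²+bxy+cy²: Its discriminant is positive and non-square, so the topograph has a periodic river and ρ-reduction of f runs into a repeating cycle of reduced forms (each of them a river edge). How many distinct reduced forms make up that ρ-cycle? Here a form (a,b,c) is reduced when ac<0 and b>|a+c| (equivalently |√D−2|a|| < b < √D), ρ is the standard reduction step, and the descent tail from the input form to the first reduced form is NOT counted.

D = 24, ⌊√D⌋ = 4
river: ρ → (-1,4,2)
river: ρ → (2,4,-1)
ρ-cycle length = 2 (tail of 0 descent steps not counted)

2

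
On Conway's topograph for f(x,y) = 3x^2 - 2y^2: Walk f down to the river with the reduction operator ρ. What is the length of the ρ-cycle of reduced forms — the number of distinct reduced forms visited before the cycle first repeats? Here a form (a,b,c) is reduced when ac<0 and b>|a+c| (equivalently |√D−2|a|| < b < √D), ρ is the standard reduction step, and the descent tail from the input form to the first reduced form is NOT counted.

D = 24, ⌊√D⌋ = 4
descent: ρ → (-2,4,1)  [lands on river]
river: ρ → (1,4,-2)
ρ-cycle length = 2 (tail of 1 descent step not counted)

2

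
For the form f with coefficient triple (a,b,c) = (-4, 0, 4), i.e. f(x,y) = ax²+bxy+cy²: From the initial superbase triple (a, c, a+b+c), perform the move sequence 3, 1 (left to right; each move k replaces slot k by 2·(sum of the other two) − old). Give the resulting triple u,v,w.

start (-4,4,0) = (f(1,0),f(0,1),f(1,1))
replace slot 3: 2·((-4)+4) − 0 = 0 → (-4,4,0)
replace slot 1: 2·(4+0) − (-4) = 12 → (12,4,0)

12,4,0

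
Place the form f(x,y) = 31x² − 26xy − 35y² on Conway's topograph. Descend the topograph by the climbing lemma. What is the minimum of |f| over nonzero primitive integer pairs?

descent: ρ → (-35,26,31)  [lands on river]
river: ρ → (31,36,-30)
river: ρ → (-30,24,37)
river: ρ → (37,50,-17)
river: ρ → (-17,52,34)
river: ρ → (34,16,-35)
river: ρ → (-35,54,15)
river: ρ → (15,66,-11)
river: ρ → (-11,66,15)
river: ρ → (15,54,-35)
river: ρ → (-35,16,34)
river: ρ → (34,52,-17)
river: ρ → (-17,50,37)
river: ρ → (37,24,-30)
river: ρ → (-30,36,31)
river: ρ → (31,26,-35)
river: ρ → (-35,44,22)
river: ρ → (22,44,-35)
closes: descent 1, river 18
min |a| on river = 11

11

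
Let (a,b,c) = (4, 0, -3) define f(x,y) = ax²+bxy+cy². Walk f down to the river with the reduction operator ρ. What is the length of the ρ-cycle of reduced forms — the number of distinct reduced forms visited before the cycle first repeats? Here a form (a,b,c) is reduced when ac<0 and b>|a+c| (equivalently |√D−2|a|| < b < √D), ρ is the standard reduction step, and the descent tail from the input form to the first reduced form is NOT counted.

D = 48, ⌊√D⌋ = 6
descent: ρ → (-3,6,1)  [lands on river]
river: ρ → (1,6,-3)
ρ-cycle length = 2 (tail of 1 descent step not counted)

2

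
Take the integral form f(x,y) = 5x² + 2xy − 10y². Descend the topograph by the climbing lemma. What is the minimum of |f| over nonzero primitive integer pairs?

descent: ρ → (-10,-2,5)
descent: ρ → (5,12,-3)  [lands on river]
river: ρ → (-3,12,5)
river: ρ → (5,8,-7)
river: ρ → (-7,6,6)
river: ρ → (6,6,-7)
river: ρ → (-7,8,5)
closes: descent 2, river 6
min |a| on river = 3

3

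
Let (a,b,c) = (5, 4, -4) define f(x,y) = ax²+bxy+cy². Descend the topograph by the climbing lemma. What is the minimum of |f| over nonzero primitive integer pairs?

river: ρ → (-4,4,5)
river: ρ → (5,6,-3)
river: ρ → (-3,6,5)
river: ρ → (5,4,-4)
closes: descent 0, river 4
min |a| on river = 3

3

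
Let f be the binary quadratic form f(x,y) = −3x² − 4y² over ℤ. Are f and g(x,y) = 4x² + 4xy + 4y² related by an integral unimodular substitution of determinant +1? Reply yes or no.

D₁ = -48, D₂ = -48
f is negative-definite; reduce −f:
−f: reduced (well bottom): (3,0,4) with a≤c, −a<b≤a
flip sign back: reduced form of f is (-3,0,-4)
g: reduced (well bottom): (4,4,4) with a≤c, −a<b≤a
reduced forms (-3, 0, -4) vs (4, 4, 4) ⇒ inequivalent

no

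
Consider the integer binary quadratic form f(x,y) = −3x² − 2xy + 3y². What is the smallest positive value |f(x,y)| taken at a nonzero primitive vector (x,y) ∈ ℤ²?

descent: ρ → (3,2,-3)  [lands on river]
river: ρ → (-3,4,2)
river: ρ → (2,4,-3)
river: ρ → (-3,2,3)
river: ρ → (3,4,-2)
river: ρ → (-2,4,3)
closes: descent 1, river 6
min |a| on river = 2

2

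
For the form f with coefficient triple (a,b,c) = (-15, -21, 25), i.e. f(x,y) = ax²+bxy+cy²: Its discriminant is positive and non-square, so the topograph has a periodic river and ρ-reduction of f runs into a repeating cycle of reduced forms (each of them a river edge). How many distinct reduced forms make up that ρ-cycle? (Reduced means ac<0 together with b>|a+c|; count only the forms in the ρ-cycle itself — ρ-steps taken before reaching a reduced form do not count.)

D = 1941, ⌊√D⌋ = 44
descent: ρ → (25,21,-15)  [lands on river]
river: ρ → (-15,39,7)
river: ρ → (7,31,-35)
river: ρ → (-35,39,3)
river: ρ → (3,39,-35)
river: ρ → (-35,31,7)
river: ρ → (7,39,-15)
river: ρ → (-15,21,25)
river: ρ → (25,29,-11)
river: ρ → (-11,37,13)
river: ρ → (13,41,-5)
river: ρ → (-5,39,21)
river: ρ → (21,3,-23)
river: ρ → (-23,43,1)
river: ρ → (1,43,-23)
river: ρ → (-23,3,21)
river: ρ → (21,39,-5)
river: ρ → (-5,41,13)
river: ρ → (13,37,-11)
river: ρ → (-11,29,25)
ρ-cycle length = 20 (tail of 1 descent step not counted)

20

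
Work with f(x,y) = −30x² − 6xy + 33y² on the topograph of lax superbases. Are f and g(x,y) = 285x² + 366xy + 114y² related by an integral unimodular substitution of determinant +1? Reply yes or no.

D₁ = 3996, D₂ = 3996
river cycle of f (length 6): (33, 6, -30), (-30, 54, 9), (9, 54, -30), (-30, 6, 33), (33, 60, -3), (-3, 60, 33)
river cycle of g (length 6): (9, 54, -30), (-30, 6, 33), (33, 60, -3), (-3, 60, 33), (33, 6, -30), (-30, 54, 9)
cycles coincide ⇒ equivalent

yes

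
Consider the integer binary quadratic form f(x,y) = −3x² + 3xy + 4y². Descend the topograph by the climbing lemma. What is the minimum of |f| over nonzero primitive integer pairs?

river: ρ → (4,5,-2)
river: ρ → (-2,7,1)
river: ρ → (1,7,-2)
river: ρ → (-2,5,4)
river: ρ → (4,3,-3)
river: ρ → (-3,3,4)
closes: descent 0, river 6
min |a| on river = 1

1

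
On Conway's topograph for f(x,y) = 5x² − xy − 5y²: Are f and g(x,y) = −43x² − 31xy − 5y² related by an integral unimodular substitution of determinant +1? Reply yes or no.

D₁ = 101, D₂ = 101
river cycle of f (length 6): (-5, 1, 5), (5, 9, -1), (-1, 9, 5), (5, 1, -5), (-5, 9, 1), (1, 9, -5)
river cycle of g (length 6): (-5, 1, 5), (5, 9, -1), (-1, 9, 5), (5, 1, -5), (-5, 9, 1), (1, 9, -5)
cycles coincide ⇒ equivalent

yes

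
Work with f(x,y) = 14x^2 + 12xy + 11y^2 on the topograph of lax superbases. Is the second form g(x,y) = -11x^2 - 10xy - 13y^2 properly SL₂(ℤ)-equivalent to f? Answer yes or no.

D₁ = -472, D₂ = -472
f: flip: (14,12,11)→(11,-12,14)
f: translate: b→10 (≡-12 mod 22), so (11,-12,14)→(11,10,13)
f: reduced (well bottom): (11,10,13) with a≤c, −a<b≤a
g is negative-definite; reduce −g:
−g: reduced (well bottom): (11,10,13) with a≤c, −a<b≤a
flip sign back: reduced form of g is (-11,-10,-13)
reduced forms (11, 10, 13) vs (-11, -10, -13) ⇒ inequivalent

no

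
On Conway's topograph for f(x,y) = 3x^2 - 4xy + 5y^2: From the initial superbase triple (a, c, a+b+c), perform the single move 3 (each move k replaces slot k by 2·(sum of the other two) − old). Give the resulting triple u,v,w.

start (3,5,4) = (f(1,0),f(0,1),f(1,1))
replace slot 3: 2·(3+5) − 4 = 12 → (3,5,12)

3,5,12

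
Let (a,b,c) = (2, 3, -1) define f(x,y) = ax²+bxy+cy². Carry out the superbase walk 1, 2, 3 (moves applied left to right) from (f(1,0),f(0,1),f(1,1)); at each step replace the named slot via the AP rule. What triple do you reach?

start (2,-1,4) = (f(1,0),f(0,1),f(1,1))
replace slot 1: 2·((-1)+4) − 2 = 4 → (4,-1,4)
replace slot 2: 2·(4+4) − (-1) = 17 → (4,17,4)
replace slot 3: 2·(4+17) − 4 = 38 → (4,17,38)

4,17,38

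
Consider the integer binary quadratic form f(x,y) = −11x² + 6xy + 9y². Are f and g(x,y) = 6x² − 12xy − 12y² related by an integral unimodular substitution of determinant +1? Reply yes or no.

D₁ = 432, D₂ = 432
river cycle of f (length 8): (9, 12, -8), (-8, 20, 1), (1, 20, -8), (-8, 12, 9), (9, 6, -11), (-11, 16, 4), (4, 16, -11), (-11, 6, 9)
river cycle of g (length 2): (-12, 12, 6), (6, 12, -12)
cycles differ ⇒ inequivalent

no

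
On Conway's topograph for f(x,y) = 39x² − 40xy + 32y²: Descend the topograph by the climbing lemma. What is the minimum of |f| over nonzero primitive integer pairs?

translate: b→38 (≡-40 mod 78), so (39,-40,32)→(39,38,31)
flip: (39,38,31)→(31,-38,39)
translate: b→24 (≡-38 mod 62), so (31,-38,39)→(31,24,32)
reduced (well bottom): (31,24,32) with a≤c, −a<b≤a
well minimum = a = 31

31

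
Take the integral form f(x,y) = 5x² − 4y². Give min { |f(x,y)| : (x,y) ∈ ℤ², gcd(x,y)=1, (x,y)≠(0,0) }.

descent: ρ → (-4,8,1)  [lands on river]
river: ρ → (1,8,-4)
closes: descent 1, river 2
min |a| on river = 1

1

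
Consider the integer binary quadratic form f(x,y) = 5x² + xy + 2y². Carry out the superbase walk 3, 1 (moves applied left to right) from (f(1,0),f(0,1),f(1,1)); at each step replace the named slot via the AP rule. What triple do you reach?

start (5,2,8) = (f(1,0),f(0,1),f(1,1))
replace slot 3: 2·(5+2) − 8 = 6 → (5,2,6)
replace slot 1: 2·(2+6) − 5 = 11 → (11,2,6)

11,2,6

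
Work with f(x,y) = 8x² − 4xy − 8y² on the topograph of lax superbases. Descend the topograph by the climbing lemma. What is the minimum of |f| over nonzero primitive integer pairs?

descent: ρ → (-8,4,8)  [lands on river]
river: ρ → (8,12,-4)
river: ρ → (-4,12,8)
river: ρ → (8,4,-8)
river: ρ → (-8,12,4)
river: ρ → (4,12,-8)
closes: descent 1, river 6
min |a| on river = 4

4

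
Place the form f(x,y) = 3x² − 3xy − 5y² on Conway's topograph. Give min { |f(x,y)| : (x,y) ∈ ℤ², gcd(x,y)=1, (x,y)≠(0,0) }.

descent: ρ → (-5,3,3)  [lands on river]
river: ρ → (3,3,-5)
river: ρ → (-5,7,1)
river: ρ → (1,7,-5)
closes: descent 1, river 4
min |a| on river = 1

1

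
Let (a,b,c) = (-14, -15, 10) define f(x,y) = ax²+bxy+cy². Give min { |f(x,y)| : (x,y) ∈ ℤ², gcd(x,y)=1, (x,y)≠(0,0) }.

descent: ρ → (10,15,-14)  [lands on river]
river: ρ → (-14,13,11)
river: ρ → (11,9,-16)
river: ρ → (-16,23,4)
river: ρ → (4,25,-10)
river: ρ → (-10,15,14)
river: ρ → (14,13,-11)
river: ρ → (-11,9,16)
river: ρ → (16,23,-4)
river: ρ → (-4,25,10)
closes: descent 1, river 10
min |a| on river = 4

4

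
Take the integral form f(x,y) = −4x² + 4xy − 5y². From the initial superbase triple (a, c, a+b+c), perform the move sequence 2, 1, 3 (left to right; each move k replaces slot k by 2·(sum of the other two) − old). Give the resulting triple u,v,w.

start (-4,-5,-5) = (f(1,0),f(0,1),f(1,1))
replace slot 2: 2·((-4)+(-5)) − (-5) = -13 → (-4,-13,-5)
replace slot 1: 2·((-13)+(-5)) − (-4) = -32 → (-32,-13,-5)
replace slot 3: 2·((-32)+(-13)) − (-5) = -85 → (-32,-13,-85)

-32,-13,-85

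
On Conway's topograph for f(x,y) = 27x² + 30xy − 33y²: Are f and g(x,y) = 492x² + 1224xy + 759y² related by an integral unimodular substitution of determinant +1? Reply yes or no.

D₁ = 4464, D₂ = 4464
river cycle of f (length 16): (-33, 36, 24), (24, 60, -9), (-9, 66, 3), (3, 66, -9), (-9, 60, 24), (24, 36, -33), (-33, 30, 27), (27, 24, -36), (-36, 48, 15), (15, 42, -45), … (6 more)
river cycle of g (length 16): (27, 30, -33), (-33, 36, 24), (24, 60, -9), (-9, 66, 3), (3, 66, -9), (-9, 60, 24), (24, 36, -33), (-33, 30, 27), (27, 24, -36), (-36, 48, 15), … (6 more)
cycles coincide ⇒ equivalent

yes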